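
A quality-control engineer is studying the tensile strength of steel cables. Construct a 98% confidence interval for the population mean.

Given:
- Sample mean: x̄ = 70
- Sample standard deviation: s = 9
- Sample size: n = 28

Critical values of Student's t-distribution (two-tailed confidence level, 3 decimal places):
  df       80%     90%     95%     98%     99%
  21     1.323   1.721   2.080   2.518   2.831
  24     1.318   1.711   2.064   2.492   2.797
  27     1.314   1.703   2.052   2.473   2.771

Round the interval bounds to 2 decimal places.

The population standard deviation σ is unknown (only the sample standard deviation s is given), so use a t-interval with df = n - 1 = 28 - 1 = 27.

For 98% confidence with df = 27, t* = 2.473 (from t-table)

Standard error: SE = s/√n = 9/√28 = 1.700840

Margin of error: E = t* × SE = 2.473 × 1.700840 = 4.2062

T-interval: x̄ ± E = 70 ± 4.2062 = (65.7938, 74.2062)

Rounded to 2 decimal places:

(65.79, 74.21)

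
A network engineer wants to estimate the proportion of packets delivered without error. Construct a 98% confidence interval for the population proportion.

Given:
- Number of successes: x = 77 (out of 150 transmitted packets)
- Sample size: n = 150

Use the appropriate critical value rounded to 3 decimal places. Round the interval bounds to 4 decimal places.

Sample proportion: p̂ = 77/150 = 0.513333

Check conditions for normal approximation:
  np̂ = 77 ≥ 10 ✓
  n(1-p̂) = 73 ≥ 10 ✓

The sample is large enough, so use a z-interval (normal approximation) for the proportion.

For 98% confidence, z* = 2.326 (from standard normal table)

Standard error: SE = √(p̂(1-p̂)/n) = √(0.513333×0.486667/150) = 0.04081031

Margin of error: E = z* × SE = 2.326 × 0.04081031 = 0.094925

Z-interval: p̂ ± E = 0.513333 ± 0.094925 = (0.418409, 0.608258)

Rounded to 4 decimal places:

(0.4184, 0.6083)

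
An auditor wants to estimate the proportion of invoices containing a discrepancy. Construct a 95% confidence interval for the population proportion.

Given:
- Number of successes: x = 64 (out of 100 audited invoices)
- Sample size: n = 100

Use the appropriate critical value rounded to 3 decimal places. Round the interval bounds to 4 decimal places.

Sample proportion: p̂ = 64/100 = 0.640000

Check conditions for normal approximation:
  np̂ = 64 ≥ 10 ✓
  n(1-p̂) = 36 ≥ 10 ✓

The sample is large enough, so use a z-interval (normal approximation) for the proportion.

For 95% confidence, z* = 1.96 (from standard normal table)

Standard error: SE = √(p̂(1-p̂)/n) = √(0.640000×0.360000/100) = 0.04800000

Margin of error: E = z* × SE = 1.96 × 0.04800000 = 0.094080

Z-interval: p̂ ± E = 0.640000 ± 0.094080 = (0.545920, 0.734080)

Rounded to 4 decimal places:

(0.5459, 0.7341)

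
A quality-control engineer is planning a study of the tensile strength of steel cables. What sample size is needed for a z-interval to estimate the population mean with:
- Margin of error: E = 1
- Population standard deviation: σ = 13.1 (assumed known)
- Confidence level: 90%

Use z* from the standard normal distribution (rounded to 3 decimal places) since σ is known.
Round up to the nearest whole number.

Using z* since population σ is known (z-interval formula).

For 90% confidence, z* = 1.645 (from standard normal table)

Sample size formula for z-interval: n = (z*σ/E)²

n = (1.645 × 13.1 / 1)²
  = (21.549500)²
  = 464.3810

Round up to the nearest whole number: n = 465

465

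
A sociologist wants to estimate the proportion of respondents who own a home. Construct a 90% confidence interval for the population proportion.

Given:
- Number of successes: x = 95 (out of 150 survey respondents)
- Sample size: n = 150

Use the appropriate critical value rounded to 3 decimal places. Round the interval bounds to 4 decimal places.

Sample proportion: p̂ = 95/150 = 0.633333

Check conditions for normal approximation:
  np̂ = 95 ≥ 10 ✓
  n(1-p̂) = 55 ≥ 10 ✓

The sample is large enough, so use a z-interval (normal approximation) for the proportion.

For 90% confidence, z* = 1.645 (from standard normal table)

Standard error: SE = √(p̂(1-p̂)/n) = √(0.633333×0.366667/150) = 0.03934651

Margin of error: E = z* × SE = 1.645 × 0.03934651 = 0.064725

Z-interval: p̂ ± E = 0.633333 ± 0.064725 = (0.568608, 0.698058)

Rounded to 4 decimal places:

(0.5686, 0.6981)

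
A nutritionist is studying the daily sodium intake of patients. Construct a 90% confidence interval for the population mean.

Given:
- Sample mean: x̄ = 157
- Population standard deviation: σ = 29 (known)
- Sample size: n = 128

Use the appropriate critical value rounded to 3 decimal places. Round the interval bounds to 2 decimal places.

The population standard deviation σ is known, so use a z-interval (standard normal critical value).

For 90% confidence, z* = 1.645 (from standard normal table)

Standard error: SE = σ/√n = 29/√128 = 2.563262

Margin of error: E = z* × SE = 1.645 × 2.563262 = 4.2166

Z-interval: x̄ ± E = 157 ± 4.2166 = (152.7834, 161.2166)

Rounded to 2 decimal places:

(152.78, 161.22)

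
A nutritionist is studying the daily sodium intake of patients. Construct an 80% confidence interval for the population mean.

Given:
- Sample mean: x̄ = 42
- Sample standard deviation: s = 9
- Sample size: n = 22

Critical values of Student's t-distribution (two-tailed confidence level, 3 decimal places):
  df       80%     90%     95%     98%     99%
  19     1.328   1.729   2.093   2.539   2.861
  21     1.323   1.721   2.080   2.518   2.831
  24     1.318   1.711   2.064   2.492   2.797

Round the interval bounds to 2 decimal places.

The population standard deviation σ is unknown (only the sample standard deviation s is given), so use a t-interval with df = n - 1 = 22 - 1 = 21.

For 80% confidence with df = 21, t* = 1.323 (from t-table)

Standard error: SE = s/√n = 9/√22 = 1.918806

Margin of error: E = t* × SE = 1.323 × 1.918806 = 2.5386

T-interval: x̄ ± E = 42 ± 2.5386 = (39.4614, 44.5386)

Rounded to 2 decimal places:

(39.46, 44.54)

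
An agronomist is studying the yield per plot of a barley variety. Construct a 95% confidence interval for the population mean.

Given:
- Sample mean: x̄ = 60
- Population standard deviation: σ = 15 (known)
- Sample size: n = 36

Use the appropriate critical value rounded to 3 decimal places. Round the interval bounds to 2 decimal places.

The population standard deviation σ is known, so use a z-interval (standard normal critical value).

For 95% confidence, z* = 1.96 (from standard normal table)

Standard error: SE = σ/√n = 15/√36 = 2.500000

Margin of error: E = z* × SE = 1.96 × 2.500000 = 4.9000

Z-interval: x̄ ± E = 60 ± 4.9000 = (55.1000, 64.9000)

Rounded to 2 decimal places:

(55.10, 64.90)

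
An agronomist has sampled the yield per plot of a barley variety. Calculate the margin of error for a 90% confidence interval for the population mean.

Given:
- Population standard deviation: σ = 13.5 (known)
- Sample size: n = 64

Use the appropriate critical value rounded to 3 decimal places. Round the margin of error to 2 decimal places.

The population standard deviation σ is known, so use the z-interval margin of error formula.

For 90% confidence, z* = 1.645 (from standard normal table)

Margin of error formula for z-interval: E = z* × σ/√n

E = 1.645 × 13.5/√64
  = 1.645 × 1.687500
  = 2.7759

Rounded to 2 decimal places:

2.78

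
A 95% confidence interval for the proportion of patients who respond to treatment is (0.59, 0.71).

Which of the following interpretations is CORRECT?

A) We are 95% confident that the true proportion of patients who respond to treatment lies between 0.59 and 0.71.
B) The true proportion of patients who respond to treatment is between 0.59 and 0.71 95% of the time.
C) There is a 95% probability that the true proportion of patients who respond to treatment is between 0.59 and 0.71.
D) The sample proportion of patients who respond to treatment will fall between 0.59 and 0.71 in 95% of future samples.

A confidence interval represents our confidence in the procedure, not a probability statement about the parameter.

Key concept: If we repeated this sampling process many times and computed a 95% CI each time, about 95% of those intervals would contain the true population parameter.

For this specific interval (0.59, 0.71):
- Midpoint (point estimate): 0.65
- Margin of error: 0.06

The correct interpretation is the one stating confidence that the true parameter lies in the interval — option A.

A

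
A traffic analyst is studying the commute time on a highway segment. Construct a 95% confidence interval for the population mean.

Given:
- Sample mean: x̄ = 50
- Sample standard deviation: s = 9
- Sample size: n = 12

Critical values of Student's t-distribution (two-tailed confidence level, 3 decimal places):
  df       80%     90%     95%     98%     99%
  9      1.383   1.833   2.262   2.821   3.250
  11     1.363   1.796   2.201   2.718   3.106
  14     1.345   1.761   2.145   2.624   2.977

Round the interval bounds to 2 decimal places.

The population standard deviation σ is unknown (only the sample standard deviation s is given), so use a t-interval with df = n - 1 = 12 - 1 = 11.

For 95% confidence with df = 11, t* = 2.201 (from t-table)

Standard error: SE = s/√n = 9/√12 = 2.598076

Margin of error: E = t* × SE = 2.201 × 2.598076 = 5.7184

T-interval: x̄ ± E = 50 ± 5.7184 = (44.2816, 55.7184)

Rounded to 2 decimal places:

(44.28, 55.72)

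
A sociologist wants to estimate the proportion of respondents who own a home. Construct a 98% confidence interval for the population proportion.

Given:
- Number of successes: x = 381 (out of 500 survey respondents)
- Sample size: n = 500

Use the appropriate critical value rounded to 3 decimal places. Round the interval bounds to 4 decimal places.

Sample proportion: p̂ = 381/500 = 0.762000

Check conditions for normal approximation:
  np̂ = 381 ≥ 10 ✓
  n(1-p̂) = 119 ≥ 10 ✓

The sample is large enough, so use a z-interval (normal approximation) for the proportion.

For 98% confidence, z* = 2.326 (from standard normal table)

Standard error: SE = √(p̂(1-p̂)/n) = √(0.762000×0.238000/500) = 0.01904500

Margin of error: E = z* × SE = 2.326 × 0.01904500 = 0.044299

Z-interval: p̂ ± E = 0.762000 ± 0.044299 = (0.717701, 0.806299)

Rounded to 4 decimal places:

(0.7177, 0.8063)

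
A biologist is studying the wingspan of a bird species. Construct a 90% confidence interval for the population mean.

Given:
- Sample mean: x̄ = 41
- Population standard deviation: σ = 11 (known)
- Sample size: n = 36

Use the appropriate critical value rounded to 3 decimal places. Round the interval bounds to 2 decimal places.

The population standard deviation σ is known, so use a z-interval (standard normal critical value).

For 90% confidence, z* = 1.645 (from standard normal table)

Standard error: SE = σ/√n = 11/√36 = 1.833333

Margin of error: E = z* × SE = 1.645 × 1.833333 = 3.0158

Z-interval: x̄ ± E = 41 ± 3.0158 = (37.9842, 44.0158)

Rounded to 2 decimal places:

(37.98, 44.02)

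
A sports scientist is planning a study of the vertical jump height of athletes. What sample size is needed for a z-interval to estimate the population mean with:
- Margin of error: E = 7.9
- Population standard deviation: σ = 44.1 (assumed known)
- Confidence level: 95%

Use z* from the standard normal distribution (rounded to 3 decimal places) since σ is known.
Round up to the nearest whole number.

Using z* since population σ is known (z-interval formula).

For 95% confidence, z* = 1.96 (from standard normal table)

Sample size formula for z-interval: n = (z*σ/E)²

n = (1.96 × 44.1 / 7.9)²
  = (10.941266)²
  = 119.7113

Round up to the nearest whole number: n = 120

120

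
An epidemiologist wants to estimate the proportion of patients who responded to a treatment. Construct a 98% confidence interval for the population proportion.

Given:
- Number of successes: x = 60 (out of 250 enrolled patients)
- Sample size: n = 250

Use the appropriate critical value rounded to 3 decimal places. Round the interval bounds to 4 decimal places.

Sample proportion: p̂ = 60/250 = 0.240000

Check conditions for normal approximation:
  np̂ = 60 ≥ 10 ✓
  n(1-p̂) = 190 ≥ 10 ✓

The sample is large enough, so use a z-interval (normal approximation) for the proportion.

For 98% confidence, z* = 2.326 (from standard normal table)

Standard error: SE = √(p̂(1-p̂)/n) = √(0.240000×0.760000/250) = 0.02701111

Margin of error: E = z* × SE = 2.326 × 0.02701111 = 0.062828

Z-interval: p̂ ± E = 0.240000 ± 0.062828 = (0.177172, 0.302828)

Rounded to 4 decimal places:

(0.1772, 0.3028)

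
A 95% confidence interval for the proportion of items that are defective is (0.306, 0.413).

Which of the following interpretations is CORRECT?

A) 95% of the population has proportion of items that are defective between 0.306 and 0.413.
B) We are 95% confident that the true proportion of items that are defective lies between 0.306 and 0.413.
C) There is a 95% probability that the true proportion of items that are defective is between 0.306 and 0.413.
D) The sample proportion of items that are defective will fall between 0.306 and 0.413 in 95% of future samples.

A confidence interval represents our confidence in the procedure, not a probability statement about the parameter.

Key concept: If we repeated this sampling process many times and computed a 95% CI each time, about 95% of those intervals would contain the true population parameter.

For this specific interval (0.306, 0.413):
- Midpoint (point estimate): 0.3595
- Margin of error: 0.0535

The correct interpretation is the one stating confidence that the true parameter lies in the interval — option B.

B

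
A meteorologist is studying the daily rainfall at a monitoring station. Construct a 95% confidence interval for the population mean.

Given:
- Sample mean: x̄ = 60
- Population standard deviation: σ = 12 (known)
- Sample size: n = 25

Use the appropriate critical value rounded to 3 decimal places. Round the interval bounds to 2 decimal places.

The population standard deviation σ is known, so use a z-interval (standard normal critical value).

For 95% confidence, z* = 1.96 (from standard normal table)

Standard error: SE = σ/√n = 12/√25 = 2.400000

Margin of error: E = z* × SE = 1.96 × 2.400000 = 4.7040

Z-interval: x̄ ± E = 60 ± 4.7040 = (55.2960, 64.7040)

Rounded to 2 decimal places:

(55.30, 64.70)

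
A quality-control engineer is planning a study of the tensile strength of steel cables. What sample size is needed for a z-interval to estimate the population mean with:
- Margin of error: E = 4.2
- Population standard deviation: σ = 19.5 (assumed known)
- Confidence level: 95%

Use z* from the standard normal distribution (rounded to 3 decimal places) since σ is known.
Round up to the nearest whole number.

Using z* since population σ is known (z-interval formula).

For 95% confidence, z* = 1.96 (from standard normal table)

Sample size formula for z-interval: n = (z*σ/E)²

n = (1.96 × 19.5 / 4.2)²
  = (9.100000)²
  = 82.8100

Round up to the nearest whole number: n = 83

83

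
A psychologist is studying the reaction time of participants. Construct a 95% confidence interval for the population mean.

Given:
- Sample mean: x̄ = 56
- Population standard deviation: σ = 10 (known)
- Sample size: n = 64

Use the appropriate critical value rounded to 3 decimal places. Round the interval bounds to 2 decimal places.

The population standard deviation σ is known, so use a z-interval (standard normal critical value).

For 95% confidence, z* = 1.96 (from standard normal table)

Standard error: SE = σ/√n = 10/√64 = 1.250000

Margin of error: E = z* × SE = 1.96 × 1.250000 = 2.4500

Z-interval: x̄ ± E = 56 ± 2.4500 = (53.5500, 58.4500)

Rounded to 2 decimal places:

(53.55, 58.45)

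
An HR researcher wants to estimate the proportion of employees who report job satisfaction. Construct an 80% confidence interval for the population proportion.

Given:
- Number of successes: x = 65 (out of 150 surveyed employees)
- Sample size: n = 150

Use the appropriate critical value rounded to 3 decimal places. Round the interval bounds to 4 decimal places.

Sample proportion: p̂ = 65/150 = 0.433333

Check conditions for normal approximation:
  np̂ = 65 ≥ 10 ✓
  n(1-p̂) = 85 ≥ 10 ✓

The sample is large enough, so use a z-interval (normal approximation) for the proportion.

For 80% confidence, z* = 1.282 (from standard normal table)

Standard error: SE = √(p̂(1-p̂)/n) = √(0.433333×0.566667/150) = 0.04046031

Margin of error: E = z* × SE = 1.282 × 0.04046031 = 0.051870

Z-interval: p̂ ± E = 0.433333 ± 0.051870 = (0.381463, 0.485203)

Rounded to 4 decimal places:

(0.3815, 0.4852)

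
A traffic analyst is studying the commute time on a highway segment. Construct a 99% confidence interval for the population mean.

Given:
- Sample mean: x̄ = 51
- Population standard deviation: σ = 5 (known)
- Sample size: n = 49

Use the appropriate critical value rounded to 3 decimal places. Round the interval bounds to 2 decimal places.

The population standard deviation σ is known, so use a z-interval (standard normal critical value).

For 99% confidence, z* = 2.576 (from standard normal table)

Standard error: SE = σ/√n = 5/√49 = 0.714286

Margin of error: E = z* × SE = 2.576 × 0.714286 = 1.8400

Z-interval: x̄ ± E = 51 ± 1.8400 = (49.1600, 52.8400)

Rounded to 2 decimal places:

(49.16, 52.84)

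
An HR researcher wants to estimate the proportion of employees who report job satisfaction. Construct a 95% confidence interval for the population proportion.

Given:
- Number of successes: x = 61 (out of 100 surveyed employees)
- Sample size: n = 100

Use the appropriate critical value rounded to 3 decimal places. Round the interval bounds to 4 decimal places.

Sample proportion: p̂ = 61/100 = 0.610000

Check conditions for normal approximation:
  np̂ = 61 ≥ 10 ✓
  n(1-p̂) = 39 ≥ 10 ✓

The sample is large enough, so use a z-interval (normal approximation) for the proportion.

For 95% confidence, z* = 1.96 (from standard normal table)

Standard error: SE = √(p̂(1-p̂)/n) = √(0.610000×0.390000/100) = 0.04877499

Margin of error: E = z* × SE = 1.96 × 0.04877499 = 0.095599

Z-interval: p̂ ± E = 0.610000 ± 0.095599 = (0.514401, 0.705599)

Rounded to 4 decimal places:

(0.5144, 0.7056)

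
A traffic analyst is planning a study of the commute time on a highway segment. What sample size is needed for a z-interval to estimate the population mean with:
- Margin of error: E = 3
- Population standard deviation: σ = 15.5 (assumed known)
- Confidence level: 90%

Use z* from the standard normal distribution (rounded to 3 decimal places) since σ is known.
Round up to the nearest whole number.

Using z* since population σ is known (z-interval formula).

For 90% confidence, z* = 1.645 (from standard normal table)

Sample size formula for z-interval: n = (z*σ/E)²

n = (1.645 × 15.5 / 3)²
  = (8.499167)²
  = 72.2358

Round up to the nearest whole number: n = 73

73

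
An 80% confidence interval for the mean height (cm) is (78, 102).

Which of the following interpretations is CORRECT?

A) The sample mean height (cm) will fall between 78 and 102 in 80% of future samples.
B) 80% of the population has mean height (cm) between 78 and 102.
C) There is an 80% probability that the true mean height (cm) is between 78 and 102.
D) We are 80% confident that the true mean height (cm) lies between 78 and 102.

A confidence interval represents our confidence in the procedure, not a probability statement about the parameter.

Key concept: If we repeated this sampling process many times and computed an 80% CI each time, about 80% of those intervals would contain the true population parameter.

For this specific interval (78, 102):
- Midpoint (point estimate): 90
- Margin of error: 12

The correct interpretation is the one stating confidence that the true parameter lies in the interval — option D.

D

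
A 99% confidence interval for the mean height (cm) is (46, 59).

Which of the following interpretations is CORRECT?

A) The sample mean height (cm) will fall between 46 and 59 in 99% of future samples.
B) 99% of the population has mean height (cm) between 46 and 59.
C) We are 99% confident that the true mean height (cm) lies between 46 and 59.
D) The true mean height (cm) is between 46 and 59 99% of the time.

A confidence interval represents our confidence in the procedure, not a probability statement about the parameter.

Key concept: If we repeated this sampling process many times and computed a 99% CI each time, about 99% of those intervals would contain the true population parameter.

For this specific interval (46, 59):
- Midpoint (point estimate): 52.5
- Margin of error: 6.5

The correct interpretation is the one stating confidence that the true parameter lies in the interval — option C.

C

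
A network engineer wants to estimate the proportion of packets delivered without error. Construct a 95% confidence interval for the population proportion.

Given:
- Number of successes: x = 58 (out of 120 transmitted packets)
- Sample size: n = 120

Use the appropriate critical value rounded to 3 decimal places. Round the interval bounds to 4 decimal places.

Sample proportion: p̂ = 58/120 = 0.483333

Check conditions for normal approximation:
  np̂ = 58 ≥ 10 ✓
  n(1-p̂) = 62 ≥ 10 ✓

The sample is large enough, so use a z-interval (normal approximation) for the proportion.

For 95% confidence, z* = 1.96 (from standard normal table)

Standard error: SE = √(p̂(1-p̂)/n) = √(0.483333×0.516667/120) = 0.04561818

Margin of error: E = z* × SE = 1.96 × 0.04561818 = 0.089412

Z-interval: p̂ ± E = 0.483333 ± 0.089412 = (0.393922, 0.572745)

Rounded to 4 decimal places:

(0.3939, 0.5727)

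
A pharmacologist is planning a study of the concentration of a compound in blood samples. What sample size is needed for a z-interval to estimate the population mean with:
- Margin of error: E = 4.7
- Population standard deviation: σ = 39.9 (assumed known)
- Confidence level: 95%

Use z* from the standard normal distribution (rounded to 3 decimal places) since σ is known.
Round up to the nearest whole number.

Using z* since population σ is known (z-interval formula).

For 95% confidence, z* = 1.96 (from standard normal table)

Sample size formula for z-interval: n = (z*σ/E)²

n = (1.96 × 39.9 / 4.7)²
  = (16.639149)²
  = 276.8613

Round up to the nearest whole number: n = 277

277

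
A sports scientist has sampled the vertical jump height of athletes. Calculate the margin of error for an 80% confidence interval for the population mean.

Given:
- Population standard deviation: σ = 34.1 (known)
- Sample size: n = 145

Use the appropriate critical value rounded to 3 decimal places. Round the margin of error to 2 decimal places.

The population standard deviation σ is known, so use the z-interval margin of error formula.

For 80% confidence, z* = 1.282 (from standard normal table)

Margin of error formula for z-interval: E = z* × σ/√n

E = 1.282 × 34.1/√145
  = 1.282 × 2.831851
  = 3.6304

Rounded to 2 decimal places:

3.63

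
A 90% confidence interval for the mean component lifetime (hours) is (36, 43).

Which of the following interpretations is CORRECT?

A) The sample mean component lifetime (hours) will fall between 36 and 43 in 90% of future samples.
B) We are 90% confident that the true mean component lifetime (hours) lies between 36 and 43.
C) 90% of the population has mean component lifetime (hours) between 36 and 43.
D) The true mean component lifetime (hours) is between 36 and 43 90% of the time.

A confidence interval represents our confidence in the procedure, not a probability statement about the parameter.

Key concept: If we repeated this sampling process many times and computed a 90% CI each time, about 90% of those intervals would contain the true population parameter.

For this specific interval (36, 43):
- Midpoint (point estimate): 39.5
- Margin of error: 3.5

The correct interpretation is the one stating confidence that the true parameter lies in the interval — option B.

B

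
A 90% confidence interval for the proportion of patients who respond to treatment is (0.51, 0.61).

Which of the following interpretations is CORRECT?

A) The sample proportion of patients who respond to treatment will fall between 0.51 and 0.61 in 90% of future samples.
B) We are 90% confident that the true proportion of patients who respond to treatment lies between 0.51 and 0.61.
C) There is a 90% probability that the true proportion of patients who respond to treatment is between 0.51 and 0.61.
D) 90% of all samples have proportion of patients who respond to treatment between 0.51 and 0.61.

A confidence interval represents our confidence in the procedure, not a probability statement about the parameter.

Key concept: If we repeated this sampling process many times and computed a 90% CI each time, about 90% of those intervals would contain the true population parameter.

For this specific interval (0.51, 0.61):
- Midpoint (point estimate): 0.56
- Margin of error: 0.05

The correct interpretation is the one stating confidence that the true parameter lies in the interval — option B.

B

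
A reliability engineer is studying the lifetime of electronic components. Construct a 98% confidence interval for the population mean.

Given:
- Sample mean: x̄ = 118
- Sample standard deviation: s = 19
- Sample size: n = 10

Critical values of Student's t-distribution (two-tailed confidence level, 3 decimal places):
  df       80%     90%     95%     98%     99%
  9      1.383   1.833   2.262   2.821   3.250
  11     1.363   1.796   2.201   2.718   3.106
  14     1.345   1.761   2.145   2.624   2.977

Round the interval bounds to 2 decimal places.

The population standard deviation σ is unknown (only the sample standard deviation s is given), so use a t-interval with df = n - 1 = 10 - 1 = 9.

For 98% confidence with df = 9, t* = 2.821 (from t-table)

Standard error: SE = s/√n = 19/√10 = 6.008328

Margin of error: E = t* × SE = 2.821 × 6.008328 = 16.9495

T-interval: x̄ ± E = 118 ± 16.9495 = (101.0505, 134.9495)

Rounded to 2 decimal places:

(101.05, 134.95)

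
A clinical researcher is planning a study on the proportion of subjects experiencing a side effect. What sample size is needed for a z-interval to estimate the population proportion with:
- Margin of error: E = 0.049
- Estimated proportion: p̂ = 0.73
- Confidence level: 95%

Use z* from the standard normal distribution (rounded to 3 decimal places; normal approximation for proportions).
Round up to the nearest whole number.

Using z* for proportion z-interval (normal approximation).

For 95% confidence, z* = 1.96 (from standard normal table)

Sample size formula for proportion z-interval: n = z*²p̂(1-p̂)/E²

n = 1.96² × 0.73 × 0.27 / 0.049²
  = 3.8416 × 0.1971 / 0.002401
  = 315.3600

Round up to the nearest whole number: n = 316

316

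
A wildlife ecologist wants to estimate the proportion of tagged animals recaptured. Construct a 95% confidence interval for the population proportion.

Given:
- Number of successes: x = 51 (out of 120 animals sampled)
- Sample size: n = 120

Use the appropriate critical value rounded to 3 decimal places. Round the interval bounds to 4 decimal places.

Sample proportion: p̂ = 51/120 = 0.425000

Check conditions for normal approximation:
  np̂ = 51 ≥ 10 ✓
  n(1-p̂) = 69 ≥ 10 ✓

The sample is large enough, so use a z-interval (normal approximation) for the proportion.

For 95% confidence, z* = 1.96 (from standard normal table)

Standard error: SE = √(p̂(1-p̂)/n) = √(0.425000×0.575000/120) = 0.04512714

Margin of error: E = z* × SE = 1.96 × 0.04512714 = 0.088449

Z-interval: p̂ ± E = 0.425000 ± 0.088449 = (0.336551, 0.513449)

Rounded to 4 decimal places:

(0.3366, 0.5134)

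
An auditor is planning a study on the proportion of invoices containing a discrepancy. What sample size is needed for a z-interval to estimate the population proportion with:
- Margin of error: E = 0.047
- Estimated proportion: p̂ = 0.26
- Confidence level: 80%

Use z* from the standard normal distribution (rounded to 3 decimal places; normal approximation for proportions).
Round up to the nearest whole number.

Using z* for proportion z-interval (normal approximation).

For 80% confidence, z* = 1.282 (from standard normal table)

Sample size formula for proportion z-interval: n = z*²p̂(1-p̂)/E²

n = 1.282² × 0.26 × 0.74 / 0.047²
  = 1.643524 × 0.1924 / 0.002209
  = 143.1480

Round up to the nearest whole number: n = 144

144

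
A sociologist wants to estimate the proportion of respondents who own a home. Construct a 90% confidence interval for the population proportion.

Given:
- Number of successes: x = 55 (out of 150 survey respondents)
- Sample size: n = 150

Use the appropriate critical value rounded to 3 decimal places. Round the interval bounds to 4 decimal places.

Sample proportion: p̂ = 55/150 = 0.366667

Check conditions for normal approximation:
  np̂ = 55 ≥ 10 ✓
  n(1-p̂) = 95 ≥ 10 ✓

The sample is large enough, so use a z-interval (normal approximation) for the proportion.

For 90% confidence, z* = 1.645 (from standard normal table)

Standard error: SE = √(p̂(1-p̂)/n) = √(0.366667×0.633333/150) = 0.03934651

Margin of error: E = z* × SE = 1.645 × 0.03934651 = 0.064725

Z-interval: p̂ ± E = 0.366667 ± 0.064725 = (0.301942, 0.431392)

Rounded to 4 decimal places:

(0.3019, 0.4314)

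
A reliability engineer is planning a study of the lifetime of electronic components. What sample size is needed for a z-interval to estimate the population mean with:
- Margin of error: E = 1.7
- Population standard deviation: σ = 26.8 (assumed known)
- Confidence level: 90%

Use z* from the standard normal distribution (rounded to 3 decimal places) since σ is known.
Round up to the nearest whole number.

Using z* since population σ is known (z-interval formula).

For 90% confidence, z* = 1.645 (from standard normal table)

Sample size formula for z-interval: n = (z*σ/E)²

n = (1.645 × 26.8 / 1.7)²
  = (25.932941)²
  = 672.5174

Round up to the nearest whole number: n = 673

673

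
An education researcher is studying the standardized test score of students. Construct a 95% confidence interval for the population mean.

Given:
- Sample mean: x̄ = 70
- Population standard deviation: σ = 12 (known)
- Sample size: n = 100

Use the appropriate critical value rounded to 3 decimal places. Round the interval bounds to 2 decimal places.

The population standard deviation σ is known, so use a z-interval (standard normal critical value).

For 95% confidence, z* = 1.96 (from standard normal table)

Standard error: SE = σ/√n = 12/√100 = 1.200000

Margin of error: E = z* × SE = 1.96 × 1.200000 = 2.3520

Z-interval: x̄ ± E = 70 ± 2.3520 = (67.6480, 72.3520)

Rounded to 2 decimal places:

(67.65, 72.35)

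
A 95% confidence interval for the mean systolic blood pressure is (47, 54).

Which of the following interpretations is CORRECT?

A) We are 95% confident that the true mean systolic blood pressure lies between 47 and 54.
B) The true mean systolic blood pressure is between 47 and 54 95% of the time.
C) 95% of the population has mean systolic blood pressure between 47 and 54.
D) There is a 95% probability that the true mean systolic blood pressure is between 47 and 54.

A confidence interval represents our confidence in the procedure, not a probability statement about the parameter.

Key concept: If we repeated this sampling process many times and computed a 95% CI each time, about 95% of those intervals would contain the true population parameter.

For this specific interval (47, 54):
- Midpoint (point estimate): 50.5
- Margin of error: 3.5

The correct interpretation is the one stating confidence that the true parameter lies in the interval — option A.

A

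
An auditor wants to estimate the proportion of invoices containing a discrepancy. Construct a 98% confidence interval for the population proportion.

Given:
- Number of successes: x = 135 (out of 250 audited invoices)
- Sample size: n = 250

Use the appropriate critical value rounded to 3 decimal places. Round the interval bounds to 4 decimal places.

Sample proportion: p̂ = 135/250 = 0.540000

Check conditions for normal approximation:
  np̂ = 135 ≥ 10 ✓
  n(1-p̂) = 115 ≥ 10 ✓

The sample is large enough, so use a z-interval (normal approximation) for the proportion.

For 98% confidence, z* = 2.326 (from standard normal table)

Standard error: SE = √(p̂(1-p̂)/n) = √(0.540000×0.460000/250) = 0.03152142

Margin of error: E = z* × SE = 2.326 × 0.03152142 = 0.073319

Z-interval: p̂ ± E = 0.540000 ± 0.073319 = (0.466681, 0.613319)

Rounded to 4 decimal places:

(0.4667, 0.6133)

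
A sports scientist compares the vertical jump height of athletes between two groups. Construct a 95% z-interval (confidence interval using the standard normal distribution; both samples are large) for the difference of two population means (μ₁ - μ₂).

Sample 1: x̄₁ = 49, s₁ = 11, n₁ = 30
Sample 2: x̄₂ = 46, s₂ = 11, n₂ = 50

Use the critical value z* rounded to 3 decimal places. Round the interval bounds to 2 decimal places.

Both samples are large (n₁ = 30 ≥ 30, n₂ = 50 ≥ 30), so a z-interval for the difference of means applies.

Point estimate: x̄₁ - x̄₂ = 49 - 46 = 3

Standard error: SE = √(s₁²/n₁ + s₂²/n₂)
= √(11²/30 + 11²/50)
= √(4.033333 + 2.420000)
= 2.540341

For 95% confidence, z* = 1.96 (from standard normal table)
Margin of error: E = z* × SE = 1.96 × 2.540341 = 4.9791

Z-interval: (x̄₁ - x̄₂) ± E = 3 ± 4.9791 = (-1.9791, 7.9791)

Rounded to 2 decimal places:

(-1.98, 7.98)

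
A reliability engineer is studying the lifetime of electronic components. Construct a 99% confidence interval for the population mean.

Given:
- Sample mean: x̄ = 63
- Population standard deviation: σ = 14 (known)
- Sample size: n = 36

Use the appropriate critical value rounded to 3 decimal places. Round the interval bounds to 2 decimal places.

The population standard deviation σ is known, so use a z-interval (standard normal critical value).

For 99% confidence, z* = 2.576 (from standard normal table)

Standard error: SE = σ/√n = 14/√36 = 2.333333

Margin of error: E = z* × SE = 2.576 × 2.333333 = 6.0107

Z-interval: x̄ ± E = 63 ± 6.0107 = (56.9893, 69.0107)

Rounded to 2 decimal places:

(56.99, 69.01)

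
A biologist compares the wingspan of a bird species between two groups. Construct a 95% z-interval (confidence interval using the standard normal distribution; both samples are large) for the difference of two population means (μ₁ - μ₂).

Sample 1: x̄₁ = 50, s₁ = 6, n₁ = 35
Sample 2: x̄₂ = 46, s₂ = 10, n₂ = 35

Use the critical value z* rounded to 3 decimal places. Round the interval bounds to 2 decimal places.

Both samples are large (n₁ = 35 ≥ 30, n₂ = 35 ≥ 30), so a z-interval for the difference of means applies.

Point estimate: x̄₁ - x̄₂ = 50 - 46 = 4

Standard error: SE = √(s₁²/n₁ + s₂²/n₂)
= √(6²/35 + 10²/35)
= √(1.028571 + 2.857143)
= 1.971222

For 95% confidence, z* = 1.96 (from standard normal table)
Margin of error: E = z* × SE = 1.96 × 1.971222 = 3.8636

Z-interval: (x̄₁ - x̄₂) ± E = 4 ± 3.8636 = (0.1364, 7.8636)

Rounded to 2 decimal places:

(0.14, 7.86)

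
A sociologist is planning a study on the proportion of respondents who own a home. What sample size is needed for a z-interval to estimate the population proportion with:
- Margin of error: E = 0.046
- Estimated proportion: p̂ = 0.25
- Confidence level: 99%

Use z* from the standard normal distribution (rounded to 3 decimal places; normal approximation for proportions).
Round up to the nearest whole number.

Using z* for proportion z-interval (normal approximation).

For 99% confidence, z* = 2.576 (from standard normal table)

Sample size formula for proportion z-interval: n = z*²p̂(1-p̂)/E²

n = 2.576² × 0.25 × 0.75 / 0.046²
  = 6.635776 × 0.1875 / 0.002116
  = 588 (exactly)

This is already a whole number, so no rounding up is needed: n = 588

588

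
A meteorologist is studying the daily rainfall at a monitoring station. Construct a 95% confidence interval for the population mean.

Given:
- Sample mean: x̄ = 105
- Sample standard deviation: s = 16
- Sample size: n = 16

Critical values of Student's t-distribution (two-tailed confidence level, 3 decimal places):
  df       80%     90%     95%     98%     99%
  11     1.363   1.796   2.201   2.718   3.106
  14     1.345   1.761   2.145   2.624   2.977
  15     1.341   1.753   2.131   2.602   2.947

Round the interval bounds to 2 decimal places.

The population standard deviation σ is unknown (only the sample standard deviation s is given), so use a t-interval with df = n - 1 = 16 - 1 = 15.

For 95% confidence with df = 15, t* = 2.131 (from t-table)

Standard error: SE = s/√n = 16/√16 = 4.000000

Margin of error: E = t* × SE = 2.131 × 4.000000 = 8.5240

T-interval: x̄ ± E = 105 ± 8.5240 = (96.4760, 113.5240)

Rounded to 2 decimal places:

(96.48, 113.52)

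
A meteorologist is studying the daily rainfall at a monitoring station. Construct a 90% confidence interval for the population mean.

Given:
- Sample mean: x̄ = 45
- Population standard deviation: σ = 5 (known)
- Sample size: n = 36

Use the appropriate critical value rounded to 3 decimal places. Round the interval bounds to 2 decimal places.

The population standard deviation σ is known, so use a z-interval (standard normal critical value).

For 90% confidence, z* = 1.645 (from standard normal table)

Standard error: SE = σ/√n = 5/√36 = 0.833333

Margin of error: E = z* × SE = 1.645 × 0.833333 = 1.3708

Z-interval: x̄ ± E = 45 ± 1.3708 = (43.6292, 46.3708)

Rounded to 2 decimal places:

(43.63, 46.37)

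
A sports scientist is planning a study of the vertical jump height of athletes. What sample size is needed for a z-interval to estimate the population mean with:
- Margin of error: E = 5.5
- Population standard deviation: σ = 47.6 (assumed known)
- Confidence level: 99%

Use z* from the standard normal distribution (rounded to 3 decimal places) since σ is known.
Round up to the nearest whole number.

Using z* since population σ is known (z-interval formula).

For 99% confidence, z* = 2.576 (from standard normal table)

Sample size formula for z-interval: n = (z*σ/E)²

n = (2.576 × 47.6 / 5.5)²
  = (22.294109)²
  = 497.0273

Round up to the nearest whole number: n = 498

498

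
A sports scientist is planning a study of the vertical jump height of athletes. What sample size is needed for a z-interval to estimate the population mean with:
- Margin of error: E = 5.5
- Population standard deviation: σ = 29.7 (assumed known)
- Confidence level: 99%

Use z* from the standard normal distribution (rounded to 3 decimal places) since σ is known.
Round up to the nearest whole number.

Using z* since population σ is known (z-interval formula).

For 99% confidence, z* = 2.576 (from standard normal table)

Sample size formula for z-interval: n = (z*σ/E)²

n = (2.576 × 29.7 / 5.5)²
  = (13.910400)²
  = 193.4992

Round up to the nearest whole number: n = 194

194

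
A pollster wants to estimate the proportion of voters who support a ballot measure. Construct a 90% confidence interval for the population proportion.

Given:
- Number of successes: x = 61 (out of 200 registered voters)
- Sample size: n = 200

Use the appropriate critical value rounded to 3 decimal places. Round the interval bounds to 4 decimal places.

Sample proportion: p̂ = 61/200 = 0.305000

Check conditions for normal approximation:
  np̂ = 61 ≥ 10 ✓
  n(1-p̂) = 139 ≥ 10 ✓

The sample is large enough, so use a z-interval (normal approximation) for the proportion.

For 90% confidence, z* = 1.645 (from standard normal table)

Standard error: SE = √(p̂(1-p̂)/n) = √(0.305000×0.695000/200) = 0.03255572

Margin of error: E = z* × SE = 1.645 × 0.03255572 = 0.053554

Z-interval: p̂ ± E = 0.305000 ± 0.053554 = (0.251446, 0.358554)

Rounded to 4 decimal places:

(0.2514, 0.3586)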